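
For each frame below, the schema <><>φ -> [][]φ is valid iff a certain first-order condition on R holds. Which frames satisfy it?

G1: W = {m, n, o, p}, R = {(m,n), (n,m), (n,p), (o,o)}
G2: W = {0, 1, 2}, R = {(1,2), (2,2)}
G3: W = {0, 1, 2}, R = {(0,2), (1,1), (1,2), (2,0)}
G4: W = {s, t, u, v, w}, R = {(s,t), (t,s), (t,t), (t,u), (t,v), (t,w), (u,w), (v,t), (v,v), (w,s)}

This is the axiom for a generalized confluence (Geach) condition; its first-order frame correspondent is forall x forall y forall z ((x R^2 y & x R^2 z) -> exists w (y = w & z = w)).
G1: fails — mR²m, mR²p but m ≠ p.
G2: satisfies the condition.
G3: fails — 1R²0, 1R²1 but 0 ≠ 1.
G4: fails — sR²s, sR²t but s ≠ t.
Valid on: G2.

G2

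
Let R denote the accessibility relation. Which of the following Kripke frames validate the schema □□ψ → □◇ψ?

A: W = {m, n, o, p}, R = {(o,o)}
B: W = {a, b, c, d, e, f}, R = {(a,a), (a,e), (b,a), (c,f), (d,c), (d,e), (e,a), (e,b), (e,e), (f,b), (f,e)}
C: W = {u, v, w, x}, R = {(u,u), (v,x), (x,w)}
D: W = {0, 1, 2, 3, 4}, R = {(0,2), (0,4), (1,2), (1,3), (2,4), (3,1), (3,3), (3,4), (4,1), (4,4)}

A, B, D

The schema corresponds to a generalized confluence (Geach) condition: ∀x ∀z (xRz → ∃w (xR²w ∧ zRw)).
A: condition met.
B: condition met.
C: fails — xRw but no t with xR²t and wRt.
D: condition met.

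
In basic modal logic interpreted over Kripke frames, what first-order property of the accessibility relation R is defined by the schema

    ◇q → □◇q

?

Suppose ◇q→□◇q is valid. Take Rxy, Rxz and set V(q)={y}. Then ◇q at x, so □◇q at x, so ◇q at z, so some w with Rzw has q; w=y, i.e. Rzy. By symmetry of the argument, Ryz.

the Euclidean property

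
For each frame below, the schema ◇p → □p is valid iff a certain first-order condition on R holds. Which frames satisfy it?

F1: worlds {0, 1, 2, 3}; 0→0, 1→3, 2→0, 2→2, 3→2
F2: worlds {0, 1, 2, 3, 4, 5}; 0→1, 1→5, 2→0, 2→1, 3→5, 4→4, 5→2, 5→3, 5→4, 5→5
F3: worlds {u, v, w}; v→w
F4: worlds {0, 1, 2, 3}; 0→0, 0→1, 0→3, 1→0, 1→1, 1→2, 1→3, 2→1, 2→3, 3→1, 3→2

F3

Frame correspondent (Sahlqvist): ∀x ∀y ∀z (Rxy ∧ Rxz → y = z) — i.e. partial functionality.
F1: fails — 2 sees both 0 and 2.
F2: fails — 2 sees both 0 and 1.
F3: holds.
F4: fails — 0 sees both 0 and 1.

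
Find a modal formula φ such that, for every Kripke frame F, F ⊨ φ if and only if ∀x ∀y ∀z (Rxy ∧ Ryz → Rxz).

This is transitivity; the standard corresponding axiom is 4: □s → □□s.
Suppose □s→□□s is valid. Take Rxy, Ryz and set V(s)={w : Rxw}. Then □s at x, so □□s at x, so □s at y, so s at z, i.e. Rxz.

□s → □□s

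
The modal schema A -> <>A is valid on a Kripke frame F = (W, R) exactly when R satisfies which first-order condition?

reflexivity

This is frame-equivalent to □A → A (substitute ¬A for A and contrapose).
Suppose □A→A is valid. At any x set V(A)={w : Rxw}. Then □A holds at x, so A holds at x, i.e. Rxx.
Conversely, any frame satisfying forall x Rxx validates the schema.
Frame condition: forall x Rxx.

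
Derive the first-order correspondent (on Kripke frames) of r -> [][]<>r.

This is a Sahlqvist (Geach-type) schema ◇^0□^0r → □^2◇^1r.
Minimal-valuation argument: fix x; take any y with xR^0y and any z with xR^2z. Set V(r) to the set of worlds R-reachable from y in exactly 0 steps. Then □^0r holds at y, so the antecedent holds at x; validity forces ◇^1r at z, giving a w with zR^1w and yR^0w.
First-order correspondent: forall x forall z (x R^2 z -> exists w (x = w & zRw)).

forall x forall z (x R^2 z -> exists w (x = w & zRw))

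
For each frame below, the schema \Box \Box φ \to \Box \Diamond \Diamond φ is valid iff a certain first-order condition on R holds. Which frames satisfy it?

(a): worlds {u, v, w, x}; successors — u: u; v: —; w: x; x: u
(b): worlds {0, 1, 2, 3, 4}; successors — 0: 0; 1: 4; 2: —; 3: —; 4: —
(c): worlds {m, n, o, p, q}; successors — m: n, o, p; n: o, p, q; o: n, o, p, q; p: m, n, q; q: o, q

The schema corresponds to a generalized confluence (Geach) condition: \forall x \forall z (xRz \to \exists w (x R^2 w \wedge z R^2 w)).
(a): satisfies the condition.
(b): fails — 1R4 but no w with 1R²w and 4R²w.
(c): satisfies the condition.
Valid on: (a), (c).

(a), (c)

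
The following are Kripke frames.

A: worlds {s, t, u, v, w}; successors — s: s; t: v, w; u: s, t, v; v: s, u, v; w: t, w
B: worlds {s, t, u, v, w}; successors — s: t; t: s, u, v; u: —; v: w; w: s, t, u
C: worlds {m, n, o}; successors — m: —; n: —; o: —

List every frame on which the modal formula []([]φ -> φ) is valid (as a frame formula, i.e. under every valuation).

C

This is the axiom for shift-reflexivity; its first-order frame correspondent is forall x forall y (Rxy -> Ryy).
A: fails — Rwt but not Rtt.
B: fails — Rwt but not Rtt.
C: ✓.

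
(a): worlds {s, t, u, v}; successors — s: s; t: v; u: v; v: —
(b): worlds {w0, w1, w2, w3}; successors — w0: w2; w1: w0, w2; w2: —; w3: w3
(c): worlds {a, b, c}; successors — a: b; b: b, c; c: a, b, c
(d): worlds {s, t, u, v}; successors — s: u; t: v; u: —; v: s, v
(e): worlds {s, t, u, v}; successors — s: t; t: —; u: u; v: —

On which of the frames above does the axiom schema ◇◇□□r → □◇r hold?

(a), (c), (e)

Frame correspondent (Sahlqvist): ∀x ∀y ∀z ((xR²y ∧ xRz) → ∃w (yR²w ∧ zRw)) — i.e. a generalized confluence (Geach) condition.
(a): ✓.
(b): fails — w1R²w2, w1Rw0 but no w with w2R²w and w0Rw.
(c): ✓.
(d): fails — tR²s, tRv but no w with sR²w and vRw.
(e): ✓.
Valid on: (a), (c), (e).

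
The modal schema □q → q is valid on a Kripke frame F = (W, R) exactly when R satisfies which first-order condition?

This is the T axiom.
Its frame correspondent is reflexivity — ∀x Rxx.

Reflexivity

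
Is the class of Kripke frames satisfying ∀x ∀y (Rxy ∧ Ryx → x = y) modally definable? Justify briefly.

No — not modally definable

If a class were modally definable it would be closed under surjective bounded morphisms (Goldblatt–Thomason).
The 6-cycle (worlds w0,w1,w2,w3,w4,w5 with w0→w1→w2→w3→w4→w5→w0) is antisymmetric. Sending even-indexed worlds to a and odd-indexed worlds to b is a surjective bounded morphism onto the two-world frame with a↔b, which is not antisymmetric.
So the class is not modally definable.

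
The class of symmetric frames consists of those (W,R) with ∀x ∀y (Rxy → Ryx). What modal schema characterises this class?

ψ → □◇ψ

A defining formula is ψ → □◇ψ (the B axiom).
Suppose ψ→□◇ψ is valid. Take Rxy and set V(ψ)={x}. Then ψ at x, so □◇ψ at x, so ◇ψ at y, so some z with Ryz has ψ; z=x, i.e. Ryx.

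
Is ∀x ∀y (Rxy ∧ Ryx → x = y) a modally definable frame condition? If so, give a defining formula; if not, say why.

If a class were modally definable it would be closed under surjective bounded morphisms (Goldblatt–Thomason).
The 8-cycle (worlds s,t,u,v,w,x,y,z with s→t→u→v→w→x→y→z→s) is antisymmetric. Sending even-indexed worlds to s and odd-indexed worlds to t is a surjective bounded morphism onto the two-world frame with s↔t, which is not antisymmetric.
So no modal formula (or set of formulas) defines exactly the antisymmetric frames.

No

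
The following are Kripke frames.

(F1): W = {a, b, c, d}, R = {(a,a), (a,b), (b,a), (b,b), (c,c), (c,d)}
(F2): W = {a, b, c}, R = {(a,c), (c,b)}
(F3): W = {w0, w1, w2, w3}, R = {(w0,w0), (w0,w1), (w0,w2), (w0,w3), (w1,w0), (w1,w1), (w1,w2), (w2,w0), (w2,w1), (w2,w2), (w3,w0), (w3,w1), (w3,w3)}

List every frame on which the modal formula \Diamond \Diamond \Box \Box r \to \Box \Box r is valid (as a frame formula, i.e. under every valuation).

Frame correspondent (Sahlqvist): \forall x \forall y \forall z ((x R^2 y \wedge x R^2 z) \to \exists w (y R^2 w \wedge z = w)) — i.e. a generalized confluence (Geach) condition.
(F1): fails — cR²d, cR²c but no w with dR²w and c=w.
(F2): fails — aR²b, aR²b but no w with bR²w and b=w.
(F3): condition met.

(F3)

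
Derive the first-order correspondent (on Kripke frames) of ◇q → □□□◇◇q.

∀x ∀y ∀z ((xRy ∧ xR³z) → ∃w (y = w ∧ zR²w))

This is a Sahlqvist (Geach-type) schema ◇^1□^0q → □^3◇^2q.
Minimal-valuation argument: fix x; take any y with xR^1y and any z with xR^3z. Set V(q) to the set of worlds R-reachable from y in exactly 0 steps. Then □^0q holds at y, so the antecedent holds at x; validity forces ◇^2q at z, giving a w with zR^2w and yR^0w.
First-order correspondent: ∀x ∀y ∀z ((xRy ∧ xR³z) → ∃w (y = w ∧ zR²w)).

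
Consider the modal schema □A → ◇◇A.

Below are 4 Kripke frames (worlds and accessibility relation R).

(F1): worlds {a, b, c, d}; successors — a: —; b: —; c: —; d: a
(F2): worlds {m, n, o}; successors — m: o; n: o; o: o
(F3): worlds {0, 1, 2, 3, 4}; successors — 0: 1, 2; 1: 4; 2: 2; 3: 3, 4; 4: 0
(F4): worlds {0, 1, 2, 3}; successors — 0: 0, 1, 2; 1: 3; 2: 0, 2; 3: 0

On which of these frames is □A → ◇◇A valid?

Frame correspondent (Sahlqvist): ∀x ∃w (xRw ∧ xR²w) — i.e. a generalized confluence (Geach) condition.
(F1): fails — at a but no w with aRw and aR²w.
(F2): holds.
(F3): fails — at 1 but no w with 1Rw and 1R²w.
(F4): fails — at 1 but no w with 1Rw and 1R²w.

(F2)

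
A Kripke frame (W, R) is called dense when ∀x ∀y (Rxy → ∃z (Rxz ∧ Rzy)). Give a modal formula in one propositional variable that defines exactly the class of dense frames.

This is density; the standard corresponding axiom is C4: □□ψ → □ψ.

□□ψ → □ψ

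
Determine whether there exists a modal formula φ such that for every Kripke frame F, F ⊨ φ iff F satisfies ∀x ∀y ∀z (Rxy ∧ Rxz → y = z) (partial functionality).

Definable; ◇r → □r defines it

Yes: it is partial functionality, defined by the CD schema ◇r → □r.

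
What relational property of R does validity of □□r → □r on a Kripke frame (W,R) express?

density: ∀x ∀y (Rxy → ∃z (Rxz ∧ Rzy))

Suppose □□r→□r is valid. Take Rxy and set V(r)={w : xR²w}. Then □□r at x, so □r at x, so r at y, i.e. ∃z(Rxz∧Rzy).
Conversely, any frame satisfying ∀x ∀y (Rxy → ∃z (Rxz ∧ Rzy)) validates the schema.
Frame condition: ∀x ∀y (Rxy → ∃z (Rxz ∧ Rzy)).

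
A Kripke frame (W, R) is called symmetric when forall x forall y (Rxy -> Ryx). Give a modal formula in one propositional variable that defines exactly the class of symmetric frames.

r → □◇r

The condition is symmetry. The B schema r → □◇r defines it.
Suppose r→□◇r is valid. Take Rxy and set V(r)={x}. Then r at x, so □◇r at x, so ◇r at y, so some z with Ryz has r; z=x, i.e. Ryx.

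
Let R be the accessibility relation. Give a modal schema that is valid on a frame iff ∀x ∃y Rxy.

A defining formula is □r → ◇r (the D axiom).

□r → ◇r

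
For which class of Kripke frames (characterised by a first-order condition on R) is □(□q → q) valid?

Suppose □(□q→q) is valid. Take Rxy and set V(q)={w : Ryw}. Then at y, □q holds; since □(□q→q) at x, □q→q at y, so q at y, i.e. Ryy.

shift-reflexivity: ∀x ∀y (Rxy → Ryy)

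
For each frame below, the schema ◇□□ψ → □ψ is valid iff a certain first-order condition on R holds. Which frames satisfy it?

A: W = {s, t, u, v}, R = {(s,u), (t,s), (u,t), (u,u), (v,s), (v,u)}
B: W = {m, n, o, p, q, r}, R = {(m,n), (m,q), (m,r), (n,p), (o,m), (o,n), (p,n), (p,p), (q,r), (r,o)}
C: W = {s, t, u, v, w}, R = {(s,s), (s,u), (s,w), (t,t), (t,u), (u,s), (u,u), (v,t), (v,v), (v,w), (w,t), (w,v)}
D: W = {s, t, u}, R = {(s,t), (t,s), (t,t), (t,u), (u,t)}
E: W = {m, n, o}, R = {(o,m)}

D

Frame correspondent (Sahlqvist): ∀x ∀y ∀z ((xRy ∧ xRz) → ∃w (yR²w ∧ z = w)) — i.e. a generalized confluence (Geach) condition.
A: fails — tRs, tRs but no w with sR²w and s=w.
B: fails — mRn, mRq but no w with nR²w and q=w.
C: fails — sRw, sRs but no w* with wR²w* and s=w*.
D: holds.
E: fails — oRm, oRm but no w with mR²w and m=w.
Valid on: D.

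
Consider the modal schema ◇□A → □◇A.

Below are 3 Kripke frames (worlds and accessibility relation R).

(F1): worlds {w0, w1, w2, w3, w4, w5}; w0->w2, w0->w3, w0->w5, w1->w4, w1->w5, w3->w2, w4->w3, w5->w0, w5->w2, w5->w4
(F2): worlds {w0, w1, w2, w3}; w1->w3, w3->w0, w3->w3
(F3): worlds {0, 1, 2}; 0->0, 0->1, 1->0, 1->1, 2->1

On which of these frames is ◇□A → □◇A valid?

(F3)

The schema corresponds to convergence: ∀x ∀y ∀z (Rxy ∧ Rxz → ∃w (Ryw ∧ Rzw)).
(F1): fails — Rw0w5 and Rw0w2 but w5 and w2 have no common successor.
(F2): fails — Rw3w3 and Rw3w0 but w3 and w0 have no common successor.
(F3): satisfies the condition.
Valid on: (F3).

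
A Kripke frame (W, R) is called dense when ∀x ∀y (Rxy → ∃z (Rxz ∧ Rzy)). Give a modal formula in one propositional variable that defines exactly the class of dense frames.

This is density; the standard corresponding axiom is C4: □□r → □r.
Suppose □□r→□r is valid. Take Rxy and set V(r)={w : xR²w}. Then □□r at x, so □r at x, so r at y, i.e. ∃z(Rxz∧Rzy).

□□r → □r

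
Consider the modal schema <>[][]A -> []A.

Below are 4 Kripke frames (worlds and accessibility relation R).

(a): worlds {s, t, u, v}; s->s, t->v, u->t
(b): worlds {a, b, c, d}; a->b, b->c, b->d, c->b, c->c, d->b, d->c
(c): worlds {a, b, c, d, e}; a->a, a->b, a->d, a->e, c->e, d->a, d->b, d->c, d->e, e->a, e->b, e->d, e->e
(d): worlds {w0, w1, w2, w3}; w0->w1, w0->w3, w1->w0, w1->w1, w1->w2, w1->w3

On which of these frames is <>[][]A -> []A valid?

(b)

This is the axiom for a generalized confluence (Geach) condition; its first-order frame correspondent is forall x forall y forall z ((xRy & xRz) -> exists w (y R^2 w & z = w)).
(a): fails — tRv, tRv but no w with vR²w and v=w.
(b): holds.
(c): fails — aRb, aRa but no w with bR²w and a=w.
(d): fails — w0Rw3, w0Rw1 but no w with w3R²w and w1=w.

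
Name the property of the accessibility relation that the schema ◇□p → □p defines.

the Euclidean property

This is a form of the 5 axiom.
Its frame correspondent is the Euclidean property — ∀x ∀y ∀z (Rxy ∧ Rxz → Ryz).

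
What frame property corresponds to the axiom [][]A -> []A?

density: forall x forall y (Rxy -> exists z (Rxz & Rzy))

This is the C4 axiom.
It corresponds to density: forall x forall y (Rxy -> exists z (Rxz & Rzy)).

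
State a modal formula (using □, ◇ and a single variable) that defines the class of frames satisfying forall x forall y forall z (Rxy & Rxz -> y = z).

This is partial functionality; the standard corresponding axiom is CD: ◇r → □r.
Suppose ◇r→□r is valid. Take Rxy, Rxz and set V(r)={y}. Then ◇r at x, so □r at x, so r at z, i.e. z=y.

◇r → □r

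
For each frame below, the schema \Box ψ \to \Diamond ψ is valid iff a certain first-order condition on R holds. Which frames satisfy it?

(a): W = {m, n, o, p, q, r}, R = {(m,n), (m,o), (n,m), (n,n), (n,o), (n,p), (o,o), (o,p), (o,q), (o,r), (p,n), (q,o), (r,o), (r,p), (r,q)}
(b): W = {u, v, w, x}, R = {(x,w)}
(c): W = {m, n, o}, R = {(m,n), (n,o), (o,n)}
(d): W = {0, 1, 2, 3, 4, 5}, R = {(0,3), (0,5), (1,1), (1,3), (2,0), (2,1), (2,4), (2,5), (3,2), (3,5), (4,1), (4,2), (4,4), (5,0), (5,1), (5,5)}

Frame correspondent (Sahlqvist): \forall x \exists y Rxy — i.e. seriality.
(a): holds.
(b): fails — world u has no successor.
(c): holds.
(d): holds.

(a), (c), (d)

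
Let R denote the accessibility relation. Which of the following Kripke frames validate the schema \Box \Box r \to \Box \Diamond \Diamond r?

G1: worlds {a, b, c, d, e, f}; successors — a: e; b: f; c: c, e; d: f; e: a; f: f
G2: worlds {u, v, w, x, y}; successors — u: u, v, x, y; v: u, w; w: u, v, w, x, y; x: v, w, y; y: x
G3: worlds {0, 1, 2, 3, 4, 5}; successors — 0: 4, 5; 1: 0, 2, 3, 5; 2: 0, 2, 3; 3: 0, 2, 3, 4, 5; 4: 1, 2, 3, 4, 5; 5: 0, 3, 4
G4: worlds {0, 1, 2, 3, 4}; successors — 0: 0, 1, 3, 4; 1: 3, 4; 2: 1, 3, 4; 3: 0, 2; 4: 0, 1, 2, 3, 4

G2, G3, G4

The schema corresponds to a generalized confluence (Geach) condition: \forall x \forall z (xRz \to \exists w (x R^2 w \wedge z R^2 w)).
G1: fails — aRe but no w with aR²w and eR²w.
G2: ✓.
G3: ✓.
G4: ✓.
Valid on: G2, G3, G4.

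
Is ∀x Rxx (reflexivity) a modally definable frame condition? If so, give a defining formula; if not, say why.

The condition is reflexivity. A defining modal formula is □q → q.
Suppose □q→q is valid. At any x set V(q)={w : Rxw}. Then □q holds at x, so q holds at x, i.e. Rxx.

Yes, by □q → q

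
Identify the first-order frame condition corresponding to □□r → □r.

This schema is the C4 axiom.
Its frame correspondent is density — ∀x ∀y (Rxy → ∃z (Rxz ∧ Rzy)).

density: ∀x ∀y (Rxy → ∃z (Rxz ∧ Rzy))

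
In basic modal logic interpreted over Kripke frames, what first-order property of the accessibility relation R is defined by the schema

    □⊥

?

□⊥ is valid iff no world has any successor (otherwise □⊥ fails at any world with one).

emptiness of R: ∀x ∀y ¬Rxy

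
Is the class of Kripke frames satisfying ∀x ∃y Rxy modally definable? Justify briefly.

The condition is seriality. A defining modal formula is □p → ◇p.
Suppose □p→◇p is valid. At any x set V(p)=W. Then □p at x, so ◇p at x, so x has a successor.

Definable; □p → ◇p defines it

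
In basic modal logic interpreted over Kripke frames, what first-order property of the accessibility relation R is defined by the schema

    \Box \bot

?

emptiness of R: \forall x \forall y \neg Rxy

This is the Ver axiom.
Its frame correspondent is emptiness of R — \forall x \forall y \neg Rxy.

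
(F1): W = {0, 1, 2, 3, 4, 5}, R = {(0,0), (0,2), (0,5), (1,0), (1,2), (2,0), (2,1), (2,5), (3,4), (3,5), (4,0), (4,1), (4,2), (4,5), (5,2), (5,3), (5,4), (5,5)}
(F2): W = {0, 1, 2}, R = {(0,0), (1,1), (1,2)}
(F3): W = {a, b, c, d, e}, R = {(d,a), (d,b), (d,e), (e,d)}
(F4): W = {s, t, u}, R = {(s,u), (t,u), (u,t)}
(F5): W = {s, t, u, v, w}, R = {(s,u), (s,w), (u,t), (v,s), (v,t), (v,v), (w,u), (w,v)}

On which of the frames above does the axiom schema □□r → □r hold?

The schema corresponds to density: ∀x ∀y (Rxy → ∃z (Rxz ∧ Rzy)).
(F1): fails — R21 but no z with R2z and Rz1.
(F2): holds.
(F3): fails — Rdb but no z with Rdz and Rzb.
(F4): fails — Rsu but no z with Rsz and Rzu.
(F5): fails — Rwu but no z with Rwz and Rzu.
Valid on: (F2).

(F2)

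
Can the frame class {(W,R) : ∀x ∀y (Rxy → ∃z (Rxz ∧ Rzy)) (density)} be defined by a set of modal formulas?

Yes: it is density, defined by the C4 schema □□r → □r.
Suppose □□r→□r is valid. Take Rxy and set V(r)={w : xR²w}. Then □□r at x, so □r at x, so r at y, i.e. ∃z(Rxz∧Rzy).

Yes — defined by □□r → □r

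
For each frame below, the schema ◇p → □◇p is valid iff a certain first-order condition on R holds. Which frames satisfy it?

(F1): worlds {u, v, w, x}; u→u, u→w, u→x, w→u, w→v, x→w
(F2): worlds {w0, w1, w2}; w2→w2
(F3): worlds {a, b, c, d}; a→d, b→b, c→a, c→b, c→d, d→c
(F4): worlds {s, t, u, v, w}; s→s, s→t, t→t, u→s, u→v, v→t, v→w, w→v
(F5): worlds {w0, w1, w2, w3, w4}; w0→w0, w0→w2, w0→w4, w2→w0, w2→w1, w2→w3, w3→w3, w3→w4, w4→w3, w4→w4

Frame correspondent (Sahlqvist): ∀x ∀y ∀z (Rxy ∧ Rxz → Ryz) — i.e. the Euclidean property.
(F1): fails — Ruw and Ruw but not Rww.
(F2): condition met.
(F3): fails — Rad and Rad but not Rdd.
(F4): fails — Rst and Rss but not Rts.
(F5): fails — Rw0w4 and Rw0w2 but not Rw4w2.

(F2)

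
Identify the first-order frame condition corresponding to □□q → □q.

This is the C4 axiom.
Its frame correspondent is density — ∀x ∀y (Rxy → ∃z (Rxz ∧ Rzy)).

density: ∀x ∀y (Rxy → ∃z (Rxz ∧ Rzy))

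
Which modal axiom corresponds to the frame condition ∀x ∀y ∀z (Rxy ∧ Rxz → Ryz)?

A defining formula is ◇p → □◇p (the 5 axiom).
Suppose ◇p→□◇p is valid. Take Rxy, Rxz and set V(p)={y}. Then ◇p at x, so □◇p at x, so ◇p at z, so some w with Rzw has p; w=y, i.e. Rzy. By symmetry of the argument, Ryz.

◇p → □◇p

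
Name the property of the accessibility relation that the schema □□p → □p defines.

density

This is the C4 axiom.
Its frame correspondent is density — ∀x ∀y (Rxy → ∃z (Rxz ∧ Rzy)).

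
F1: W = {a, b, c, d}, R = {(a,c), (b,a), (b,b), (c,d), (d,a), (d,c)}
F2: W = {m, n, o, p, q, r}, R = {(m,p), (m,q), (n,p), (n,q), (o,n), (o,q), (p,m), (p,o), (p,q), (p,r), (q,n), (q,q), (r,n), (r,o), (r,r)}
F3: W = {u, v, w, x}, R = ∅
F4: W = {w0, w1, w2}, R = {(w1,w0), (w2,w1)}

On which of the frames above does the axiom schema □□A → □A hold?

F3

Frame correspondent (Sahlqvist): ∀x ∀y (Rxy → ∃z (Rxz ∧ Rzy)) — i.e. density.
F1: fails — Rcd but no z with Rcz and Rzd.
F2: fails — Rpm but no z with Rpz and Rzm.
F3: ✓.
F4: fails — Rw1w0 but no z with Rw1z and Rzw0.
Valid on: F3.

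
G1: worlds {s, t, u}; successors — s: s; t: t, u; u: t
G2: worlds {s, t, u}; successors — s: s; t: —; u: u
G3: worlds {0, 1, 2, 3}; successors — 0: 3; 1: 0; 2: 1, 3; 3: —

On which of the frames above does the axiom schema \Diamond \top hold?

The schema corresponds to seriality: \forall x \exists y Rxy.
G1: holds.
G2: fails — world t has no successor.
G3: fails — world 3 has no successor.

G1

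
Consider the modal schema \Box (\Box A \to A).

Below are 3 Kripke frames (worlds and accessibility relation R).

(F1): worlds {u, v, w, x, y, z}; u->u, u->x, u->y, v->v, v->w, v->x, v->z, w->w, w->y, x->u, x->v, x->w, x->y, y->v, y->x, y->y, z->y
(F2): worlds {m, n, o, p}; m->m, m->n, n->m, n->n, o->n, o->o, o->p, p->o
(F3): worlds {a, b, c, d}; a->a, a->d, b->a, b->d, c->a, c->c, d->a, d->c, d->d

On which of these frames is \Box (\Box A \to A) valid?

This is the axiom for shift-reflexivity; its first-order frame correspondent is \forall x \forall y (Rxy \to Ryy).
(F1): fails — Ryx but not Rxx.
(F2): fails — Rop but not Rpp.
(F3): holds.

(F3)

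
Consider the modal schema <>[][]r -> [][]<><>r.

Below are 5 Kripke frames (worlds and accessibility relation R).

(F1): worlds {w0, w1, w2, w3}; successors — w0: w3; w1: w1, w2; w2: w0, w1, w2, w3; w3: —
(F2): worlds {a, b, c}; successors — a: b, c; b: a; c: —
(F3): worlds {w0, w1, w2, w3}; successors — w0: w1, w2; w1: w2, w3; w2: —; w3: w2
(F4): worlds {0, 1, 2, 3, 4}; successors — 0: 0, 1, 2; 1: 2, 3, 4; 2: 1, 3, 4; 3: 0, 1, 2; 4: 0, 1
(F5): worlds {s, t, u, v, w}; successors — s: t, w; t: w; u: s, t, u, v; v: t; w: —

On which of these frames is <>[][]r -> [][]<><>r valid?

(F4)

Frame correspondent (Sahlqvist): forall x forall y forall z ((xRy & x R^2 z) -> exists w (y R^2 w & z R^2 w)) — i.e. a generalized confluence (Geach) condition.
(F1): fails — w1Rw1, w1R²w0 but no w with w1R²w and w0R²w.
(F2): fails — aRb, aR²a but no w with bR²w and aR²w.
(F3): fails — w0Rw1, w0R²w2 but no w with w1R²w and w2R²w.
(F4): ✓.
(F5): fails — sRt, sR²w but no w* with tR²w* and wR²w*.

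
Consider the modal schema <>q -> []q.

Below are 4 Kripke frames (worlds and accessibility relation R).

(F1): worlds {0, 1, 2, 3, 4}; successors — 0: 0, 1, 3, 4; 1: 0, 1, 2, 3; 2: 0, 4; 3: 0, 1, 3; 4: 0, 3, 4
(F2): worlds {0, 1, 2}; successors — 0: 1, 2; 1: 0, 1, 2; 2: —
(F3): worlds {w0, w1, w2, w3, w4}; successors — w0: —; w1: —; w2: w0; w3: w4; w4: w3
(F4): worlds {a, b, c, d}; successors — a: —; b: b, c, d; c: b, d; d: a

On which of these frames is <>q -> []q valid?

(F3)

This is the axiom for partial functionality; its first-order frame correspondent is forall x forall y forall z (Rxy & Rxz -> y = z).
(F1): fails — 0 sees both 0 and 1.
(F2): fails — 0 sees both 1 and 2.
(F3): holds.
(F4): fails — b sees both b and c.
Valid on: (F3).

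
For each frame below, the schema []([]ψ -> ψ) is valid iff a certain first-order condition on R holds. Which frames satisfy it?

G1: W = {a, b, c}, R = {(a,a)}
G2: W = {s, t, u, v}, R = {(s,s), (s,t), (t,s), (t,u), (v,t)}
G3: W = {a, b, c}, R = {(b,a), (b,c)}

G1

This is the axiom for shift-reflexivity; its first-order frame correspondent is forall x forall y (Rxy -> Ryy).
G1: ✓.
G2: fails — Rvt but not Rtt.
G3: fails — Rba but not Raa.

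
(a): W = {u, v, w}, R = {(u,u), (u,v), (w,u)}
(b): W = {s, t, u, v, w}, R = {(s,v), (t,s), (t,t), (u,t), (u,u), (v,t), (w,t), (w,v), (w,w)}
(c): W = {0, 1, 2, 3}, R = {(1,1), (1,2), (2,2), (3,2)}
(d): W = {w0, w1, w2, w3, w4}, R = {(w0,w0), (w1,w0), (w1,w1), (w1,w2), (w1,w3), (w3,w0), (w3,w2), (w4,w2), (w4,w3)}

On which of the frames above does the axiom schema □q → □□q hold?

(c)

The schema corresponds to transitivity: ∀x ∀y ∀z (Rxy ∧ Ryz → Rxz).
(a): fails — Rwu and Ruv but not Rwv.
(b): fails — Rwt and Rts but not Rws.
(c): ✓.
(d): fails — Rw4w3 and Rw3w0 but not Rw4w0.
Valid on: (c).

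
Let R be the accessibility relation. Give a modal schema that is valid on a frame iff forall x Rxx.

□q → q

This is reflexivity; the standard corresponding axiom is T: □q → q.
Suppose □q→q is valid. At any x set V(q)={w : Rxw}. Then □q holds at x, so q holds at x, i.e. Rxx.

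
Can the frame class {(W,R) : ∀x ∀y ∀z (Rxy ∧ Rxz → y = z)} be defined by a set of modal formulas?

Yes, by ◇r → □r

Yes: it is partial functionality, defined by the CD schema ◇r → □r.
Suppose ◇r→□r is valid. Take Rxy, Rxz and set V(r)={y}. Then ◇r at x, so □r at x, so r at z, i.e. z=y.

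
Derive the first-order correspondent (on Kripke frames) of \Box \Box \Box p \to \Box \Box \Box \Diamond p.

This is a Sahlqvist (Geach-type) schema ◇^0□^3p → □^3◇^1p.
Minimal-valuation argument: fix x; take any y with xR^0y and any z with xR^3z. Set V(p) to the set of worlds R-reachable from y in exactly 3 steps. Then □^3p holds at y, so the antecedent holds at x; validity forces ◇^1p at z, giving a w with zR^1w and yR^3w.
First-order correspondent: \forall x \forall z (x R^3 z \to \exists w (x R^3 w \wedge zRw)).

\forall x \forall z (x R^3 z \to \exists w (x R^3 w \wedge zRw))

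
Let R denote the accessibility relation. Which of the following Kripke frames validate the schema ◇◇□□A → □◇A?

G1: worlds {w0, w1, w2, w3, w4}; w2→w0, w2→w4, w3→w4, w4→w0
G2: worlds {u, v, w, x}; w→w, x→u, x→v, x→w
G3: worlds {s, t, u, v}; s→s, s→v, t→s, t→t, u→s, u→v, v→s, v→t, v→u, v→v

This is the axiom for a generalized confluence (Geach) condition; its first-order frame correspondent is ∀x ∀y ∀z ((xR²y ∧ xRz) → ∃w (yR²w ∧ zRw)).
G1: fails — w2R²w0, w2Rw0 but no w with w0R²w and w0Rw.
G2: fails — xR²w, xRu but no t with wR²t and uRt.
G3: condition met.
Valid on: G3.

G3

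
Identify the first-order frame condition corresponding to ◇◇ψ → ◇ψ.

This schema is equivalent to the 4 axiom □ψ → □□ψ.
It corresponds to transitivity: ∀x ∀y ∀z (Rxy ∧ Ryz → Rxz).

transitivity: ∀x ∀y ∀z (Rxy ∧ Ryz → Rxz)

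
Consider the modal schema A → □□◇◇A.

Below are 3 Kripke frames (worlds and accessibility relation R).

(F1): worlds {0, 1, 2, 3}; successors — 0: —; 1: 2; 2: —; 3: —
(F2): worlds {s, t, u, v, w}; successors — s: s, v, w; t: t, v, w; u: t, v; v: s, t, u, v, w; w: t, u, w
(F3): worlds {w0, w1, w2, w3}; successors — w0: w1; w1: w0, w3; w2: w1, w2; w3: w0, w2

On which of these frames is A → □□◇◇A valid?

Frame correspondent (Sahlqvist): ∀x ∀z (xR²z → ∃w (x = w ∧ zR²w)) — i.e. a generalized confluence (Geach) condition.
(F1): condition met.
(F2): fails — sR²w but no w* with s=w* and wR²w*.
(F3): fails — w0R²w3 but no w with w0=w and w3R²w.

(F1)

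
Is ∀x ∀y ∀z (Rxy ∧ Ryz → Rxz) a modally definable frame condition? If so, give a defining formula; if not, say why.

Definable; □r → □□r defines it

The condition is transitivity. A defining modal formula is □r → □□r.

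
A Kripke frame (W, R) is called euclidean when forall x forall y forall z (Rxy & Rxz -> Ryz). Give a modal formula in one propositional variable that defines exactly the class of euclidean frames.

This is the Euclidean property; the standard corresponding axiom is 5: ◇r → □◇r.

◇r → □◇r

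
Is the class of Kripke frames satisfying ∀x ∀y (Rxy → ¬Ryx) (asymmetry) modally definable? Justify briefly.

Modal frame validity is preserved under surjective bounded morphisms.
The 4-cycle (worlds s,t,u,v with s→t→u→v→s) is asymmetric. Mapping every world to a single reflexive point • is a surjective bounded morphism, and the reflexive point is not asymmetric (R•• but asymmetry requires ¬R••).
Hence asymmetry is not modally definable.

No — not modally definable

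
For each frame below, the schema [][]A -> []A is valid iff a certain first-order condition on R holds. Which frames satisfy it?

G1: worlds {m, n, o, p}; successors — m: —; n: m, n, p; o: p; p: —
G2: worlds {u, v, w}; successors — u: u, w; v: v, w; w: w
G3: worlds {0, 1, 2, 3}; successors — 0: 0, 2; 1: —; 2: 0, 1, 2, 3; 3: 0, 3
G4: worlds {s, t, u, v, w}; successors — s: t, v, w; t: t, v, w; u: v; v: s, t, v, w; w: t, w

Frame correspondent (Sahlqvist): forall x forall y (Rxy -> exists z (Rxz & Rzy)) — i.e. density.
G1: fails — Rop but no z with Roz and Rzp.
G2: condition met.
G3: condition met.
G4: condition met.

G2, G3, G4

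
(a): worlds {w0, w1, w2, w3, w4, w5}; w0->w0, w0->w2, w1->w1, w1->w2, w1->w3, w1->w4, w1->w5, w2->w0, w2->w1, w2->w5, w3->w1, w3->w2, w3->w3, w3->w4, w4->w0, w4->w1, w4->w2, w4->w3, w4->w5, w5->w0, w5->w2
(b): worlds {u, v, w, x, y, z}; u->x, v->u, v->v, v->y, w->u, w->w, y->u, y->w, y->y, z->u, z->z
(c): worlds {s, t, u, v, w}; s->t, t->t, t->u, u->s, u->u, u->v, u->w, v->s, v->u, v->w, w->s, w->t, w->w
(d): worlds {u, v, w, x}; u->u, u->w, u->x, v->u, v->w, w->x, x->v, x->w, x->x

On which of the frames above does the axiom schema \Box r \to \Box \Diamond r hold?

This is the axiom for a generalized confluence (Geach) condition; its first-order frame correspondent is \forall x \forall z (xRz \to \exists w (xRw \wedge zRw)).
(a): holds.
(b): fails — uRx but no t with uRt and xRt.
(c): fails — uRs but no w* with uRw* and sRw*.
(d): fails — vRw but no t with vRt and wRt.

(a)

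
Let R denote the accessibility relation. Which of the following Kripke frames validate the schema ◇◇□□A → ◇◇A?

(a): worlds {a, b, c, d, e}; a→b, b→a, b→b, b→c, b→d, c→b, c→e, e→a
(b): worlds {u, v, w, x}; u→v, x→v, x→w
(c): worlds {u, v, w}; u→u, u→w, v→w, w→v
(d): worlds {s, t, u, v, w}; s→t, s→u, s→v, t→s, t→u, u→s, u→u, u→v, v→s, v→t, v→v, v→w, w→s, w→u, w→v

(b), (c), (d)

Frame correspondent (Sahlqvist): ∀x ∀y (xR²y → ∃w (yR²w ∧ xR²w)) — i.e. a generalized confluence (Geach) condition.
(a): fails — aR²d but no w with dR²w and aR²w.
(b): holds.
(c): holds.
(d): holds.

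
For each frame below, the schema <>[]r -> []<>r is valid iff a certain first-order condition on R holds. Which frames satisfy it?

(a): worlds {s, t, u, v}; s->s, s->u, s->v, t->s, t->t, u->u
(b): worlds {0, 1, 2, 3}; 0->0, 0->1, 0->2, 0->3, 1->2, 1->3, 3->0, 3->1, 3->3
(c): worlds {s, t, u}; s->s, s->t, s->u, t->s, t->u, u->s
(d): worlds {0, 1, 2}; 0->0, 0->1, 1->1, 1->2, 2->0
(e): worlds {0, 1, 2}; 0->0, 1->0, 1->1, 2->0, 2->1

Frame correspondent (Sahlqvist): forall x forall y forall z (Rxy & Rxz -> exists w (Ryw & Rzw)) — i.e. convergence.
(a): fails — Rsv and Rsv but v and v have no common successor.
(b): fails — R00 and R02 but 0 and 2 have no common successor.
(c): holds.
(d): fails — R12 and R11 but 2 and 1 have no common successor.
(e): holds.
Valid on: (c), (e).

(c), (e)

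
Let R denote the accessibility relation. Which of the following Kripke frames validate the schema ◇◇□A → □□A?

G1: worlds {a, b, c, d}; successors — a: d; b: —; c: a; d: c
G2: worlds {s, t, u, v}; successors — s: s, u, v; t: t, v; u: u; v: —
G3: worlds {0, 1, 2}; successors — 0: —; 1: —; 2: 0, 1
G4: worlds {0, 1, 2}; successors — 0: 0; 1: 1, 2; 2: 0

G3

The schema corresponds to a generalized confluence (Geach) condition: ∀x ∀y ∀z ((xR²y ∧ xR²z) → ∃w (yRw ∧ z = w)).
G1: fails — aR²c, aR²c but no w with cRw and c=w.
G2: fails — sR²u, sR²s but no w with uRw and s=w.
G3: ✓.
G4: fails — 1R²0, 1R²1 but no w with 0Rw and 1=w.
Valid on: G3.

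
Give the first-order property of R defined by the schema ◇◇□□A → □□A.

∀x ∀y ∀z ((xR²y ∧ xR²z) → ∃w (yR²w ∧ z = w))

This is a Sahlqvist (Geach-type) schema ◇^2□^2A → □^2◇^0A.
First-order correspondent: ∀x ∀y ∀z ((xR²y ∧ xR²z) → ∃w (yR²w ∧ z = w)).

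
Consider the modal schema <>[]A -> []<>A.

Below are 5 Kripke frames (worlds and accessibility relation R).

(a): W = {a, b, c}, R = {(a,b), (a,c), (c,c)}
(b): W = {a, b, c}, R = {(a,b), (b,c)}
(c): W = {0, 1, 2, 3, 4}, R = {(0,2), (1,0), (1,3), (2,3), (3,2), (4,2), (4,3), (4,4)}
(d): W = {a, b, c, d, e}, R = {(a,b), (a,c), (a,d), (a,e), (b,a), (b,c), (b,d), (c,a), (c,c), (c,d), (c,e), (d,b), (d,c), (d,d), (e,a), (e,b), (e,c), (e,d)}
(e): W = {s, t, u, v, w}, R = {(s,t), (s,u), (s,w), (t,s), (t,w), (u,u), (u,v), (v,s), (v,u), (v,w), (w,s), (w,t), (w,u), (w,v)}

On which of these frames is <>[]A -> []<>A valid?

The schema corresponds to convergence: forall x forall y forall z (Rxy & Rxz -> exists w (Ryw & Rzw)).
(a): fails — Rac and Rab but c and b have no common successor.
(b): fails — Rbc and Rbc but c and c have no common successor.
(c): fails — R43 and R42 but 3 and 2 have no common successor.
(d): holds.
(e): fails — Rsu and Rst but u and t have no common successor.
Valid on: (d).

(d)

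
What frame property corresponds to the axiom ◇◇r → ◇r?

transitivity: ∀x ∀y ∀z (Rxy ∧ Ryz → Rxz)

This schema is equivalent to the 4 axiom □r → □□r.
It corresponds to transitivity: ∀x ∀y ∀z (Rxy ∧ Ryz → Rxz).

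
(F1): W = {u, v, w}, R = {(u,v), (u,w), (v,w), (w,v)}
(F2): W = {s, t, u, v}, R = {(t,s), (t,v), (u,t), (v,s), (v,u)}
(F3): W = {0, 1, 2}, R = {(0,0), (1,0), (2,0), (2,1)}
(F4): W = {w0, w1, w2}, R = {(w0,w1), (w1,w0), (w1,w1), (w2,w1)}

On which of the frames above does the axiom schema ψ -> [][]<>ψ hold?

Frame correspondent (Sahlqvist): forall x forall z (x R^2 z -> exists w (x = w & zRw)) — i.e. a generalized confluence (Geach) condition.
(F1): fails — uR²v but no t with u=t and vRt.
(F2): fails — tR²s but no w with t=w and sRw.
(F3): fails — 1R²0 but no w with 1=w and 0Rw.
(F4): fails — w0R²w0 but no w with w0=w and w0Rw.

none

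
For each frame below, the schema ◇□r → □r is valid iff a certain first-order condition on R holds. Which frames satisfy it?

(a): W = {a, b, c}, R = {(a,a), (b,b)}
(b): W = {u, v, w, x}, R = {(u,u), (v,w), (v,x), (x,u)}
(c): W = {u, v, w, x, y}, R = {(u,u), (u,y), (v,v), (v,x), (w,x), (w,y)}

Frame correspondent (Sahlqvist): ∀x ∀y ∀z (Rxy ∧ Rxz → Ryz) — i.e. the Euclidean property.
(a): condition met.
(b): fails — Rvx and Rvx but not Rxx.
(c): fails — Ruy and Ruu but not Ryu.

(a)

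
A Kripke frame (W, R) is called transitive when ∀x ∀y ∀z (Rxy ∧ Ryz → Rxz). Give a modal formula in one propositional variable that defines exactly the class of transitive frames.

The condition is transitivity. The 4 schema □s → □□s defines it.

□s → □□s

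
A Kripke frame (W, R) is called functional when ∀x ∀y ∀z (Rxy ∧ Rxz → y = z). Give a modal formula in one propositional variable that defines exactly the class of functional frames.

The condition is partial functionality. The CD schema ◇r → □r defines it.

◇r → □r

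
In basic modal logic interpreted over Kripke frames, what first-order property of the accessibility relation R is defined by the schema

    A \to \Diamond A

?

Equivalently (dual form): □A → A.
Suppose □A→A is valid. At any x set V(A)={w : Rxw}. Then □A holds at x, so A holds at x, i.e. Rxx.

Reflexivity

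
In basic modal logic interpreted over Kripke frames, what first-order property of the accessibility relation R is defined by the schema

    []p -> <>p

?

Seriality

This is the D axiom.
Its frame correspondent is seriality — forall x exists y Rxy.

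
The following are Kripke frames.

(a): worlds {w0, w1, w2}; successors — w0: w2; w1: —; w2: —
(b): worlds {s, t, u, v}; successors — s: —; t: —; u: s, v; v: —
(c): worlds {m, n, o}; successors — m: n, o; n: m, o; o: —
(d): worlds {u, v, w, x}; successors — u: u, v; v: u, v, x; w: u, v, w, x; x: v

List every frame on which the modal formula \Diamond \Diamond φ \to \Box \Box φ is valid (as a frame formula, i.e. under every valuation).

This is the axiom for a generalized confluence (Geach) condition; its first-order frame correspondent is \forall x \forall y \forall z ((x R^2 y \wedge x R^2 z) \to \exists w (y = w \wedge z = w)).
(a): holds.
(b): holds.
(c): fails — mR²m, mR²o but m ≠ o.
(d): fails — uR²u, uR²v but u ≠ v.

(a), (b)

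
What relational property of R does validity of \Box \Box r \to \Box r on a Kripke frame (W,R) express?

density: \forall x \forall y (Rxy \to \exists z (Rxz \wedge Rzy))

This schema is the C4 axiom.
It corresponds to density: \forall x \forall y (Rxy \to \exists z (Rxz \wedge Rzy)).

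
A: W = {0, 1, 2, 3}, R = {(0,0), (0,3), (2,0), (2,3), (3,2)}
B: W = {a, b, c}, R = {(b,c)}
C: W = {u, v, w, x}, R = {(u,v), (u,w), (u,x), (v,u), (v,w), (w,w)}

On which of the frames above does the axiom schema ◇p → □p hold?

Frame correspondent (Sahlqvist): ∀x ∀y ∀z (Rxy ∧ Rxz → y = z) — i.e. partial functionality.
A: fails — 0 sees both 0 and 3.
B: holds.
C: fails — u sees both v and w.
Valid on: B.

B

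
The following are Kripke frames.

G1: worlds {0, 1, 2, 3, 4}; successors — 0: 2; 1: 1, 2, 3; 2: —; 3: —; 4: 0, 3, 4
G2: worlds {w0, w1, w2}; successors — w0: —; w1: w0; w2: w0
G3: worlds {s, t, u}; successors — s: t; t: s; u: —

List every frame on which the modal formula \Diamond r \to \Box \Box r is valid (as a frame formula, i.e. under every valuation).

This is the axiom for a generalized confluence (Geach) condition; its first-order frame correspondent is \forall x \forall y \forall z ((xRy \wedge x R^2 z) \to \exists w (y = w \wedge z = w)).
G1: fails — 1R1, 1R²2 but 1 ≠ 2.
G2: holds.
G3: fails — sRt, sR²s but t ≠ s.
Valid on: G2.

G2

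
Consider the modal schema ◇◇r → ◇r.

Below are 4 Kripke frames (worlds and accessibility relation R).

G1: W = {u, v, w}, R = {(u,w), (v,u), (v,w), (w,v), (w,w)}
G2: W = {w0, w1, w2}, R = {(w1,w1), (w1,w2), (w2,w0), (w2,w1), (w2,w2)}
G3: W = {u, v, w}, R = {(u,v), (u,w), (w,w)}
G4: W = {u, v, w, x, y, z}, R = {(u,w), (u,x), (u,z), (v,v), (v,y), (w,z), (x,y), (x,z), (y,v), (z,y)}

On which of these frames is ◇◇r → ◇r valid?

G3

The schema corresponds to a generalized confluence (Geach) condition: ∀x ∀y (xR²y → ∃w (y = w ∧ xRw)).
G1: fails — uR²v but no t with v=t and uRt.
G2: fails — w1R²w0 but no w with w0=w and w1Rw.
G3: satisfies the condition.
G4: fails — uR²y but no t with y=t and uRt.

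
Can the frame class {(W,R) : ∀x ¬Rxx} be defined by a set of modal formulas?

No

Any modally definable frame class is closed under surjective bounded morphisms.
The 5-cycle (worlds a,b,c,d,e with a→b→c→d→e→a) is irreflexive, and the map sending every world to a single reflexive point • is a surjective bounded morphism (forth: every edge maps to (•,•); back: every world has a successor). So any modal formula valid on the 5-cycle is also valid on the reflexive point, which is not irreflexive.
So no modal formula (or set of formulas) defines exactly the irreflexive frames.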